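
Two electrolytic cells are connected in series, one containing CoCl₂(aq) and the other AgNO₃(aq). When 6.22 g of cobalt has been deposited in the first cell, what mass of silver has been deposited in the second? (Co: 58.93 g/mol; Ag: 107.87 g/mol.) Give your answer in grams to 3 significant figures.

22.8 g

n(Co) = 6.22 / 58.93 = 0.1055 mol
Co²⁺ + 2e⁻ → Co, so n(e⁻) = 2 × 0.1055 = 0.2110 mol
Since the cells are in series, n(e⁻) in the Ag cell is also 0.2110 mol.
Ag⁺ + e⁻ → Ag, so n(Ag) = 0.2110 mol
m(Ag) = 0.2110 × 107.87 = 22.8 g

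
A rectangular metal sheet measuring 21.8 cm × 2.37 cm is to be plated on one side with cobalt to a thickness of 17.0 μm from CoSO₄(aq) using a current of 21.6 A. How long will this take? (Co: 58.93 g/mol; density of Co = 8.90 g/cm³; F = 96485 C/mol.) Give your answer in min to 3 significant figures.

1.98 min

Plated area = 21.8 × 2.37 = 51.67 cm²
Volume = 51.67 × 17.0×10⁻⁴ cm = 0.08784 cm³
m(Co) = 0.08784 × 8.90 = 0.7818 g
n(Co) = 0.7818 / 58.93 = 0.01327 mol; n(e⁻) = 2 × 0.01327 = 0.02654 mol
Q = 0.02654 × 96485 = 2561 C
t = 2561 / 21.6 = 118.6 s = 1.98 min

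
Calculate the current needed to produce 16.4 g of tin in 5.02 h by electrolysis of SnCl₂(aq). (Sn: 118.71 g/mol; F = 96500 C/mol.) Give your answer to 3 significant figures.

n(Sn) = 16.4 / 118.71 = 0.1382 mol
Sn²⁺ + 2e⁻ → Sn, so n(e⁻) = 2 × 0.1382 = 0.2764 mol
Q = 0.2764 × 96500 = 26670 C
I = Q / t = 26670 / 18072 s = 1.48 A

1.48 A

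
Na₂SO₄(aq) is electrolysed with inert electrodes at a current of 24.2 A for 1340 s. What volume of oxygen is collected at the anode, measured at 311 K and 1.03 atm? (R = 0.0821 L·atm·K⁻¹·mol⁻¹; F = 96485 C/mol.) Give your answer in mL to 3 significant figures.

2080 mL

Q = 24.2 A × 1340 s = 32430 C
n(e⁻) = 32430 / 96485 = 0.3361 mol
2H₂O → O₂ + 4H⁺ + 4e⁻, so n(O₂) = 0.3361 / 4 = 0.08403 mol
V = nRT/P = 0.08403 × 0.0821 × 311 / 1.03 = 2.083 L
= 2080 mL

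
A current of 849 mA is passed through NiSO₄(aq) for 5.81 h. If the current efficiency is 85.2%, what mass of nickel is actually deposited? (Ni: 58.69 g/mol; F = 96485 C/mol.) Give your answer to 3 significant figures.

4.60 g

Q = 0.849 × 20916 = 17760 C
n(e⁻) = 17760 / 96485 = 0.1841 mol
Ni²⁺ + 2e⁻ → Ni, so theoretical m(Ni) = 0.09205 × 58.69 = 5.402 g
Actual mass = 85.2% × 5.402 = 4.60 g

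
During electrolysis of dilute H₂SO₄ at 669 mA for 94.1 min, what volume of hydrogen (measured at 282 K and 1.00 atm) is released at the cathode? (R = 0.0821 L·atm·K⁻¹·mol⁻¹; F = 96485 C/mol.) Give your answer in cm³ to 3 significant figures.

453 cm³

Q = It = 0.669 × 5646 = 3777 C
Moles of electrons = 3777 / 96485 = 0.03915 mol
2H⁺ + 2e⁻ → H₂, so n(H₂) = 0.03915 / 2 = 0.01958 mol
V = nRT/P = 0.01958 × 0.0821 × 282 / 1.00 = 0.4533 L
= 453 cm³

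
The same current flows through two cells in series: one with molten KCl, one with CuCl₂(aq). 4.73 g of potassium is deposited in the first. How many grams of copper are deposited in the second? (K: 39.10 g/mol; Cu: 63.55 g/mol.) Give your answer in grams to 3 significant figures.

3.84 g

n(K) = 4.73 / 39.10 = 0.1210 mol
K⁺ + e⁻ → K, so n(e⁻) = 0.1210 mol
The cells are in series, so the same charge (and hence the same n(e⁻) = 0.1210 mol) passes through both.
Cu²⁺ + 2e⁻ → Cu, so n(Cu) = 0.1210 / 2 = 0.06050 mol
m(Cu) = 0.06050 × 63.55 = 3.84 g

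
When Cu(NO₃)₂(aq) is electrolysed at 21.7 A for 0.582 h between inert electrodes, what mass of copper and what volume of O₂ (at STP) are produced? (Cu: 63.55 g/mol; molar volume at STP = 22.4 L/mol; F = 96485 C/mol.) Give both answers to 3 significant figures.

Q = 21.7 × 2095.2 = 45470 C; n(e⁻) = 45470 / 96485 = 0.4713 mol
Cathode: Cu²⁺ + 2e⁻ → Cu → n(Cu) = 0.4713/2 = 0.2357 mol → 15.0 g
Anode: 2H₂O → O₂ + 4H⁺ + 4e⁻ → n(O₂) = 0.4713/4 = 0.1178 mol → 2.64 L

15.0 g Cu; 2.64 L O₂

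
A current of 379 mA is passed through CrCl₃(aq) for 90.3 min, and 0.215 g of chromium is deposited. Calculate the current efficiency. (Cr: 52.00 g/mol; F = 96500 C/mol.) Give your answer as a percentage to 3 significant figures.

58.3%

Q = 0.379 × 5418 = 2053 C
n(e⁻) = 2053 / 96500 = 0.02127 mol
Cr³⁺ + 3e⁻ → Cr, so theoretical n(Cr) = 0.007090 mol → 0.3687 g
Efficiency = 0.215 / 0.3687 = 0.5831 = 58.3%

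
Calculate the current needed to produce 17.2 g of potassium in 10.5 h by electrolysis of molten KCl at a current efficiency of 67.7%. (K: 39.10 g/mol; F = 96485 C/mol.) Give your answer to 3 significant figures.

1.66 A

n(K) = 17.2 / 39.10 = 0.4399 mol
K⁺ + e⁻ → K, so n(e⁻) = 0.4399 mol
Q = 0.4399 × 96485 / 0.677 = 62690 C
I = Q / t = 62690 / 37800 s = 1.66 A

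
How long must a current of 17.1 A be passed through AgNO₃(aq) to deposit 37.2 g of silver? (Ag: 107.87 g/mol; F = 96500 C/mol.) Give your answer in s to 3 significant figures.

1950 s

n(Ag) = 37.2 / 107.87 = 0.3449 mol
Ag⁺ + e⁻ → Ag, so n(e⁻) = 0.3449 mol
Q = 0.3449 × 96500 = 33280 C
t = Q / I = 33280 / 17.1 = 1946 s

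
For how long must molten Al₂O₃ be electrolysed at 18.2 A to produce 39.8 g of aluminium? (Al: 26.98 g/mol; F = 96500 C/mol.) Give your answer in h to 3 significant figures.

n(Al) = 39.8 / 26.98 = 1.475 mol
Al³⁺ + 3e⁻ → Al, so n(e⁻) = 3 × 1.475 = 4.425 mol
Q = 4.425 × 96500 = 4.270×10^5 C
t = Q / I = 4.270×10^5 / 18.2 = 23460 s = 6.52 h

6.52 h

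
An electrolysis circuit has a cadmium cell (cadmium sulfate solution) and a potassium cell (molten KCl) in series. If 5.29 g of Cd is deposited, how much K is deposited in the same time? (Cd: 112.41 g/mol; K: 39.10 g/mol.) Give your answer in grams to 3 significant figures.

3.68 g

n(Cd) = 5.29 / 112.41 = 0.04706 mol
Cd²⁺ + 2e⁻ → Cd, so n(e⁻) = 2 × 0.04706 = 0.09412 mol
Since the cells are in series, n(e⁻) in the K cell is also 0.09412 mol.
K⁺ + e⁻ → K, so n(K) = 0.09412 mol
m(K) = 0.09412 × 39.10 = 3.68 g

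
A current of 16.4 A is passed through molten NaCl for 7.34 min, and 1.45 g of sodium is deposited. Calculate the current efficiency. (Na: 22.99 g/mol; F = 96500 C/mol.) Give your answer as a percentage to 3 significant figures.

Q = 16.4 × 440.4 = 7223 C
n(e⁻) = 7223 / 96500 = 0.07485 mol
Na⁺ + e⁻ → Na, so theoretical n(Na) = 0.07485 mol → 1.721 g
Efficiency = 1.45 / 1.721 = 0.8425 = 84.3%

84.3%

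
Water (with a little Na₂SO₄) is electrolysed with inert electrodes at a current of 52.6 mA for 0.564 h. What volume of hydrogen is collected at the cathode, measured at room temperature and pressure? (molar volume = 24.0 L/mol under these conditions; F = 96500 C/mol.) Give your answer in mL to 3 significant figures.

Q = 0.0526 A × 2030.4 s = 106.8 C
n(e⁻) = 106.8 / 96500 = 0.001107 mol
2H⁺ + 2e⁻ → H₂, so n(H₂) = 0.001107 / 2 = 5.535×10^-4 mol
V = 5.535×10^-4 × 24.0 = 0.01328 L
= 13.3 mL

13.3 mL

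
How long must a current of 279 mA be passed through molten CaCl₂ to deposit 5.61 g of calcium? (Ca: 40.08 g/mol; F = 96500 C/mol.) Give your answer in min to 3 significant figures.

n(Ca) = 5.61 / 40.08 = 0.1400 mol
Ca²⁺ + 2e⁻ → Ca, so n(e⁻) = 2 × 0.1400 = 0.2800 mol
Q = 0.2800 × 96500 = 27020 C
t = Q / I = 27020 / 0.279 = 96850 s = 1610 min

1610 min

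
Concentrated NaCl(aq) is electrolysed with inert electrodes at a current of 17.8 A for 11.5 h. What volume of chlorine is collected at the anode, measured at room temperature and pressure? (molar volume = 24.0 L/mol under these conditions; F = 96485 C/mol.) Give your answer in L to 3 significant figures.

Q = 17.8 A × 41400 s = 7.369×10^5 C
n(e⁻) = 7.369×10^5 / 96485 = 7.637 mol
2Cl⁻ → Cl₂ + 2e⁻, so n(Cl₂) = 7.637 / 2 = 3.819 mol
V = 3.819 × 24.0 = 91.66 L

91.7 L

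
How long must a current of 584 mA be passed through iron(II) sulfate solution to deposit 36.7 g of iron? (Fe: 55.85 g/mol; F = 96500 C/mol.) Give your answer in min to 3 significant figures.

3620 min

n(Fe) = 36.7 / 55.85 = 0.6571 mol
Fe²⁺ + 2e⁻ → Fe, so n(e⁻) = 2 × 0.6571 = 1.314 mol
Q = 1.314 × 96500 = 1.268×10^5 C
t = Q / I = 1.268×10^5 / 0.584 = 2.171×10^5 s = 3620 min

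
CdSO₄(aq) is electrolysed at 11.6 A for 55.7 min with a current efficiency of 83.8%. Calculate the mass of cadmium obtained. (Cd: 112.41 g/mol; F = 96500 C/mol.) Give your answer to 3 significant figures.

18.9 g

Q = 11.6 × 3342 = 38770 C
n(e⁻) = 38770 / 96500 = 0.4018 mol
Cd²⁺ + 2e⁻ → Cd, so theoretical m(Cd) = 0.2009 × 112.41 = 22.58 g
Actual mass = 83.8% × 22.58 = 18.9 g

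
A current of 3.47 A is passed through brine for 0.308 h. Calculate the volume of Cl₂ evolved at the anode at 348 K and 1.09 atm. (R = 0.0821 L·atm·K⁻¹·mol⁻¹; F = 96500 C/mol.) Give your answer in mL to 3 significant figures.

Charge passed = 3.47 × 1108.8 = 3848 C
n(e⁻) = Q/F = 3848/96500 = 0.03988 mol
2Cl⁻ → Cl₂ + 2e⁻, so n(Cl₂) = 0.03988 / 2 = 0.01994 mol
V = nRT/P = 0.01994 × 0.0821 × 348 / 1.09 = 0.5227 L
= 523 mL

523 mL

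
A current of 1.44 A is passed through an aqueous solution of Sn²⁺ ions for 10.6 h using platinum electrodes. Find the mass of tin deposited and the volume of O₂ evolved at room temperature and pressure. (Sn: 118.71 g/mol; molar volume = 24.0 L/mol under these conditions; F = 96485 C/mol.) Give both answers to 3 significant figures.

33.8 g Sn; 3.42 L O₂

Q = 1.44 × 38160 = 54950 C; n(e⁻) = 54950 / 96485 = 0.5695 mol
Cathode: Sn²⁺ + 2e⁻ → Sn → n(Sn) = 0.5695/2 = 0.2848 mol → 33.8 g
Anode: 2H₂O → O₂ + 4H⁺ + 4e⁻ → n(O₂) = 0.5695/4 = 0.1424 mol → 3.42 L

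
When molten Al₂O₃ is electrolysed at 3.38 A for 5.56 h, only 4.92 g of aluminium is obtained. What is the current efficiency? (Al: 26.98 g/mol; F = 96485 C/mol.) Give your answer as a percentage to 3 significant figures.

78.0%

Q = 3.38 × 20016 = 67650 C
n(e⁻) = 67650 / 96485 = 0.7011 mol
Al³⁺ + 3e⁻ → Al, so theoretical n(Al) = 0.2337 mol → 6.305 g
Efficiency = 4.92 / 6.305 = 0.7803 = 78.0%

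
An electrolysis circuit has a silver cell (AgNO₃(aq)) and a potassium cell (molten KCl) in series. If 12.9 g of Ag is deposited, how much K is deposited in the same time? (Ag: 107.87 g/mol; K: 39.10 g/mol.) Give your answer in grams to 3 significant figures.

n(Ag) = 12.9 / 107.87 = 0.1196 mol
Ag⁺ + e⁻ → Ag, so n(e⁻) = 0.1196 mol
Same current for the same time ⇒ same n(e⁻) = 0.1196 mol in both cells.
K⁺ + e⁻ → K, so n(K) = 0.1196 mol
m(K) = 0.1196 × 39.10 = 4.68 g

4.68 g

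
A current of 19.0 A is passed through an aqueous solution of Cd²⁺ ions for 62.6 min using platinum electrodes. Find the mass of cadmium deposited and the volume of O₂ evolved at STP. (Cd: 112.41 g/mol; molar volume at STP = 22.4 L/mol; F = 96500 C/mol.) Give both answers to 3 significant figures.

Q = 19.0 × 3756 = 71360 C; n(e⁻) = 71360 / 96500 = 0.7395 mol
Cathode: Cd²⁺ + 2e⁻ → Cd → n(Cd) = 0.7395/2 = 0.3698 mol → 41.6 g
Anode: 2H₂O → O₂ + 4H⁺ + 4e⁻ → n(O₂) = 0.7395/4 = 0.1849 mol → 4.14 L

41.6 g Cd; 4.14 L O₂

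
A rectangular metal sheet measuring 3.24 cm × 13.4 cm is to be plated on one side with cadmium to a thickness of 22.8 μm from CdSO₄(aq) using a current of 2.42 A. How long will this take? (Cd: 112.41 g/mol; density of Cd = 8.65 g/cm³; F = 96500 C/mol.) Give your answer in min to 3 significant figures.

Plated area = 3.24 × 13.4 = 43.42 cm²
Volume = 43.42 × 22.8×10⁻⁴ cm = 0.09900 cm³
m(Cd) = 0.09900 × 8.65 = 0.8564 g
n(Cd) = 0.8564 / 112.41 = 0.007619 mol; n(e⁻) = 2 × 0.007619 = 0.01524 mol
Q = 0.01524 × 96500 = 1471 C
t = 1471 / 2.42 = 607.9 s = 10.1 min

10.1 min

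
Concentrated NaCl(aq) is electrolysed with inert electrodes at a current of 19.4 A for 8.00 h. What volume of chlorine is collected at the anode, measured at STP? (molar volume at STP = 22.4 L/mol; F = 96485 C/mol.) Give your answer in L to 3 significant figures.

64.9 L

Q = 19.4 A × 28800 s = 5.587×10^5 C
Moles of electrons = 5.587×10^5 / 96485 = 5.791 mol
2Cl⁻ → Cl₂ + 2e⁻, so n(Cl₂) = 5.791 / 2 = 2.896 mol
V = 2.896 × 22.4 = 64.87 L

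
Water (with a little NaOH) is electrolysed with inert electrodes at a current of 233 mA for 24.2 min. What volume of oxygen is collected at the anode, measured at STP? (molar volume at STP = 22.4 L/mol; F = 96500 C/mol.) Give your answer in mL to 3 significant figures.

Q = 0.233 A × 1452 s = 338.3 C
n(e⁻) = Q/F = 338.3/96500 = 0.003506 mol
2H₂O → O₂ + 4H⁺ + 4e⁻, so n(O₂) = 0.003506 / 4 = 8.765×10^-4 mol
V = 8.765×10^-4 × 22.4 = 0.01963 L
= 19.6 mL

19.6 mL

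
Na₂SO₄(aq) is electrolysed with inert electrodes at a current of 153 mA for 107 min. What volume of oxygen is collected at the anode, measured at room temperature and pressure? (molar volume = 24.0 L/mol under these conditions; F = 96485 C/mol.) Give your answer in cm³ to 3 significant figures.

61.1 cm³

Q = It = 0.153 × 6420 = 982.3 C
Moles of electrons = 982.3 / 96485 = 0.01018 mol
2H₂O → O₂ + 4H⁺ + 4e⁻, so n(O₂) = 0.01018 / 4 = 0.002545 mol
V = 0.002545 × 24.0 = 0.06108 L
= 61.1 cm³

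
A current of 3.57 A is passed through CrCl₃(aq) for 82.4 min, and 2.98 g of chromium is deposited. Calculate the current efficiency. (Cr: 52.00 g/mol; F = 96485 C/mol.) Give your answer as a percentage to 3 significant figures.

Q = 3.57 × 4944 = 17650 C
n(e⁻) = 17650 / 96485 = 0.1829 mol
Cr³⁺ + 3e⁻ → Cr, so theoretical n(Cr) = 0.06097 mol → 3.170 g
Efficiency = 2.98 / 3.170 = 0.9401 = 94.0%

94.0%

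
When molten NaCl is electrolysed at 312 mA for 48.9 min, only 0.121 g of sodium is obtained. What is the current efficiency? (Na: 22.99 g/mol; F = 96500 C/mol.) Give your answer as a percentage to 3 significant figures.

Q = 0.312 × 2934 = 915.4 C
n(e⁻) = 915.4 / 96500 = 0.009486 mol
Na⁺ + e⁻ → Na, so theoretical n(Na) = 0.009486 mol → 0.2181 g
Efficiency = 0.121 / 0.2181 = 0.5548 = 55.5%

55.5%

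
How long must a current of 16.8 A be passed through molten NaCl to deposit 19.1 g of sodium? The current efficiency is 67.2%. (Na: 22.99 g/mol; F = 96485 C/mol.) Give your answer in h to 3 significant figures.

1.97 h

n(Na) = 19.1 / 22.99 = 0.8308 mol
Na⁺ + e⁻ → Na, so n(e⁻) = 0.8308 mol
Q = 0.8308 × 96485 / 0.672 = 1.193×10^5 C
t = Q / I = 1.193×10^5 / 16.8 = 7101 s = 1.97 h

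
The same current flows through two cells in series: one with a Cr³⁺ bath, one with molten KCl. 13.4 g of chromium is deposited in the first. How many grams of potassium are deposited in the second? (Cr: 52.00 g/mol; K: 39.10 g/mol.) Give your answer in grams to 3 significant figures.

30.2 g

n(Cr) = 13.4 / 52.00 = 0.2577 mol
Cr³⁺ + 3e⁻ → Cr, so n(e⁻) = 3 × 0.2577 = 0.7731 mol
In series, the same 0.7731 mol of electrons flows through the second cell.
K⁺ + e⁻ → K, so n(K) = 0.7731 mol
m(K) = 0.7731 × 39.10 = 30.2 g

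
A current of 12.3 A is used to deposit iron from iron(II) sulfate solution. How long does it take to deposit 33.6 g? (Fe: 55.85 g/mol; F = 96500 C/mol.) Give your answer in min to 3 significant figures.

157 min

n(Fe) = 33.6 / 55.85 = 0.6016 mol
Fe²⁺ + 2e⁻ → Fe, so n(e⁻) = 2 × 0.6016 = 1.203 mol
Q = 1.203 × 96500 = 1.161×10^5 C
t = Q / I = 1.161×10^5 / 12.3 = 9439 s = 157 min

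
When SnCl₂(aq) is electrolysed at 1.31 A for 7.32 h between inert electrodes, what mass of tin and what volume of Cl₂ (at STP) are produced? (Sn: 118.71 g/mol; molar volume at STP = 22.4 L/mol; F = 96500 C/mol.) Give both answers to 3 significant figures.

Q = 1.31 × 26352 = 34520 C; n(e⁻) = 34520 / 96500 = 0.3577 mol
Cathode: Sn²⁺ + 2e⁻ → Sn → n(Sn) = 0.3577/2 = 0.1789 mol → 21.2 g
Anode: 2Cl⁻ → Cl₂ + 2e⁻ → n(Cl₂) = 0.3577/2 = 0.1789 mol → 4.01 L

21.2 g Sn; 4.01 L Cl₂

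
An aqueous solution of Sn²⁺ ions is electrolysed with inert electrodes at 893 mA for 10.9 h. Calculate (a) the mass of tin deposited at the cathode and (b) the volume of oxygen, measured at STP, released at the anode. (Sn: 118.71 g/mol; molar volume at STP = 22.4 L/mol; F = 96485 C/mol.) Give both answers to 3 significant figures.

21.6 g Sn; 2.03 L O₂

Q = 0.893 × 39240 = 35040 C; n(e⁻) = 35040 / 96485 = 0.3632 mol
Cathode: Sn²⁺ + 2e⁻ → Sn → n(Sn) = 0.3632/2 = 0.1816 mol → 21.6 g
Anode: 2H₂O → O₂ + 4H⁺ + 4e⁻ → n(O₂) = 0.3632/4 = 0.09080 mol → 2.03 L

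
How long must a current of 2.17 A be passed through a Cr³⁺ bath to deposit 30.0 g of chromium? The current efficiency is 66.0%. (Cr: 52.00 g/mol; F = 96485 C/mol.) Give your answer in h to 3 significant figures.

n(Cr) = 30.0 / 52.00 = 0.5769 mol
Cr³⁺ + 3e⁻ → Cr, so n(e⁻) = 3 × 0.5769 = 1.731 mol
Q = 1.731 × 96485 / 0.660 = 2.531×10^5 C
t = Q / I = 2.531×10^5 / 2.17 = 1.166×10^5 s = 32.4 h

32.4 h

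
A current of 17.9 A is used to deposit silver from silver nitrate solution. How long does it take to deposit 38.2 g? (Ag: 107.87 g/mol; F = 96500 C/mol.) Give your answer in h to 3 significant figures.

n(Ag) = 38.2 / 107.87 = 0.3541 mol
Ag⁺ + e⁻ → Ag, so n(e⁻) = 0.3541 mol
Q = 0.3541 × 96500 = 34170 C
t = Q / I = 34170 / 17.9 = 1909 s = 0.530 h

0.530 h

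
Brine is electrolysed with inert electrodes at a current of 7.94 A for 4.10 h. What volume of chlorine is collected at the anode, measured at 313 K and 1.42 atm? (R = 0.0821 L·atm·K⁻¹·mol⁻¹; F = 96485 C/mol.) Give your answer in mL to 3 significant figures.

Q = It = 7.94 × 14760 = 1.172×10^5 C
n(e⁻) = 1.172×10^5 / 96485 = 1.215 mol
2Cl⁻ → Cl₂ + 2e⁻, so n(Cl₂) = 1.215 / 2 = 0.6075 mol
V = nRT/P = 0.6075 × 0.0821 × 313 / 1.42 = 10.99 L
= 11000 mL

11000 mL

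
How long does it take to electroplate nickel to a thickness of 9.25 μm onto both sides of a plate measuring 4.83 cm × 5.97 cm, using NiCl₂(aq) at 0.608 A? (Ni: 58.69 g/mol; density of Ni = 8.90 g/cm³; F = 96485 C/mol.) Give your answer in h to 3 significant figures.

Plated area = 2 × 4.83 × 5.97 = 57.67 cm²
Volume = 57.67 × 9.25×10⁻⁴ cm = 0.05334 cm³
m(Ni) = 0.05334 × 8.90 = 0.4747 g
n(Ni) = 0.4747 / 58.69 = 0.008088 mol; n(e⁻) = 2 × 0.008088 = 0.01618 mol
Q = 0.01618 × 96485 = 1561 C
t = 1561 / 0.608 = 2567 s = 0.713 h

0.713 h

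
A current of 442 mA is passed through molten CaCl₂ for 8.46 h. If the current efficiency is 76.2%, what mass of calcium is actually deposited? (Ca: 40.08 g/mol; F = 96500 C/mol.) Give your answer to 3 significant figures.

Q = 0.442 × 30456 = 13460 C
n(e⁻) = 13460 / 96500 = 0.1395 mol
Ca²⁺ + 2e⁻ → Ca, so theoretical m(Ca) = 0.06975 × 40.08 = 2.796 g
Actual mass = 76.2% × 2.796 = 2.13 g

2.13 g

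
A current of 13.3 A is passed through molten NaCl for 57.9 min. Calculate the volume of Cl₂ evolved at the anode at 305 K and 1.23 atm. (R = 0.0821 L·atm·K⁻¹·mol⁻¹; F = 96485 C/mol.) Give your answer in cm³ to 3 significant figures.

4870 cm³

Q = It = 13.3 × 3474 = 46200 C
n(e⁻) = 46200 / 96485 = 0.4788 mol
2Cl⁻ → Cl₂ + 2e⁻, so n(Cl₂) = 0.4788 / 2 = 0.2394 mol
V = nRT/P = 0.2394 × 0.0821 × 305 / 1.23 = 4.874 L
= 4870 cm³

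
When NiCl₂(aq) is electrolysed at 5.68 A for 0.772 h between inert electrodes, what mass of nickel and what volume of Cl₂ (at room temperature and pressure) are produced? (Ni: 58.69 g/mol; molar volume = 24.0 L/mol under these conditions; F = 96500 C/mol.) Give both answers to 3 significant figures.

Q = 5.68 × 2779.2 = 15790 C; n(e⁻) = 15790 / 96500 = 0.1636 mol
Cathode: Ni²⁺ + 2e⁻ → Ni → n(Ni) = 0.1636/2 = 0.08180 mol → 4.80 g
Anode: 2Cl⁻ → Cl₂ + 2e⁻ → n(Cl₂) = 0.1636/2 = 0.08180 mol → 1.96 L

4.80 g Ni; 1.96 L Cl₂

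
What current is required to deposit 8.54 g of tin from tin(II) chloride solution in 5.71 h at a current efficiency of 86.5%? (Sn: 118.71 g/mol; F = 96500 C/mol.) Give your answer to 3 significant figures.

0.781 A

n(Sn) = 8.54 / 118.71 = 0.07194 mol
Sn²⁺ + 2e⁻ → Sn, so n(e⁻) = 2 × 0.07194 = 0.1439 mol
Q = 0.1439 × 96500 / 0.865 = 16050 C
I = Q / t = 16050 / 20556 s = 0.781 A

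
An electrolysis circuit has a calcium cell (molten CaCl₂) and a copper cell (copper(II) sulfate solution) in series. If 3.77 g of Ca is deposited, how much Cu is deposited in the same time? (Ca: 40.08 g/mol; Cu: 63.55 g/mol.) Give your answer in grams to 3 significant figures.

5.98 g

n(Ca) = 3.77 / 40.08 = 0.09406 mol
Ca²⁺ + 2e⁻ → Ca, so n(e⁻) = 2 × 0.09406 = 0.1881 mol
The cells are in series, so the same charge (and hence the same n(e⁻) = 0.1881 mol) passes through both.
Cu²⁺ + 2e⁻ → Cu, so n(Cu) = 0.1881 / 2 = 0.09405 mol
m(Cu) = 0.09405 × 63.55 = 5.98 g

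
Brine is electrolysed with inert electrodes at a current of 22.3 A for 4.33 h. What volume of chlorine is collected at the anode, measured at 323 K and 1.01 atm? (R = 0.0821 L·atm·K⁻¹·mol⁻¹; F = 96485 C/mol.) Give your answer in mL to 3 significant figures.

47300 mL

Charge passed = 22.3 × 15588 = 3.476×10^5 C
n(e⁻) = Q/F = 3.476×10^5/96485 = 3.603 mol
2Cl⁻ → Cl₂ + 2e⁻, so n(Cl₂) = 3.603 / 2 = 1.802 mol
V = nRT/P = 1.802 × 0.0821 × 323 / 1.01 = 47.31 L
= 47300 mL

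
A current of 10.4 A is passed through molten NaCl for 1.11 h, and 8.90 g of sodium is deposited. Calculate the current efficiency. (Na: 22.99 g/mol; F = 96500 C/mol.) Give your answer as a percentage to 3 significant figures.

89.9%

Q = 10.4 × 3996 = 41560 C
n(e⁻) = 41560 / 96500 = 0.4307 mol
Na⁺ + e⁻ → Na, so theoretical n(Na) = 0.4307 mol → 9.902 g
Efficiency = 8.90 / 9.902 = 0.8988 = 89.9%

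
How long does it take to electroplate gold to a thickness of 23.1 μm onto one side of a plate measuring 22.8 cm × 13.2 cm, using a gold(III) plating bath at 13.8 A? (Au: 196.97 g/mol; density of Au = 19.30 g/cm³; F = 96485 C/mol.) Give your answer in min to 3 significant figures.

Plated area = 22.8 × 13.2 = 301.0 cm²
Volume = 301.0 × 23.1×10⁻⁴ cm = 0.6953 cm³
m(Au) = 0.6953 × 19.30 = 13.42 g
n(Au) = 13.42 / 196.97 = 0.06813 mol; n(e⁻) = 3 × 0.06813 = 0.2044 mol
Q = 0.2044 × 96485 = 19720 C
t = 19720 / 13.8 = 1429 s = 23.8 min

23.8 min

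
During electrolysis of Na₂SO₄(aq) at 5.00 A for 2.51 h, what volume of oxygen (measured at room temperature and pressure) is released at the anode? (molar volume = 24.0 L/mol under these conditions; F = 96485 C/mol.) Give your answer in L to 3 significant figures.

Charge passed = 5.00 × 9036 = 45180 C
Moles of electrons = 45180 / 96485 = 0.4683 mol
2H₂O → O₂ + 4H⁺ + 4e⁻, so n(O₂) = 0.4683 / 4 = 0.1171 mol
V = 0.1171 × 24.0 = 2.810 L

2.81 L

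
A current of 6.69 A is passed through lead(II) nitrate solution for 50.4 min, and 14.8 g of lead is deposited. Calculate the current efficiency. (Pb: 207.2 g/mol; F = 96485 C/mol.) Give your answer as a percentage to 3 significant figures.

Q = 6.69 × 3024 = 20230 C
n(e⁻) = 20230 / 96485 = 0.2097 mol
Pb²⁺ + 2e⁻ → Pb, so theoretical n(Pb) = 0.1049 mol → 21.74 g
Efficiency = 14.8 / 21.74 = 0.6808 = 68.1%

68.1%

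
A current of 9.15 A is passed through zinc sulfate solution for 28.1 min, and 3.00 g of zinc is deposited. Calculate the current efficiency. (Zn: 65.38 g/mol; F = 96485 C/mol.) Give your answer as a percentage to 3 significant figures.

Q = 9.15 × 1686 = 15430 C
n(e⁻) = 15430 / 96485 = 0.1599 mol
Zn²⁺ + 2e⁻ → Zn, so theoretical n(Zn) = 0.07995 mol → 5.227 g
Efficiency = 3.00 / 5.227 = 0.5739 = 57.4%

57.4%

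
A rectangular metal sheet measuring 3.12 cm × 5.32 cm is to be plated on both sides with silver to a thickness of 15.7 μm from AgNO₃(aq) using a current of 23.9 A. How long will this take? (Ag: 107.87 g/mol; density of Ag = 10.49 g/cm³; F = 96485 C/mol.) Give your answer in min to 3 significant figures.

Plated area = 2 × 3.12 × 5.32 = 33.20 cm²
Volume = 33.20 × 15.7×10⁻⁴ cm = 0.05212 cm³
m(Ag) = 0.05212 × 10.49 = 0.5467 g
n(Ag) = 0.5467 / 107.87 = 0.005068 mol; n(e⁻) = 0.005068 mol
Q = 0.005068 × 96485 = 489.0 C
t = 489.0 / 23.9 = 20.46 s = 0.341 min

0.341 min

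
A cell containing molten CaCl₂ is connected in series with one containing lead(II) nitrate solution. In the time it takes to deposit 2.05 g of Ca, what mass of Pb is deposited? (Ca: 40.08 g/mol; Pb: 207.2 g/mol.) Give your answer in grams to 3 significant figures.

n(Ca) = 2.05 / 40.08 = 0.05115 mol
Ca²⁺ + 2e⁻ → Ca, so n(e⁻) = 2 × 0.05115 = 0.1023 mol
Same current for the same time ⇒ same n(e⁻) = 0.1023 mol in both cells.
Pb²⁺ + 2e⁻ → Pb, so n(Pb) = 0.1023 / 2 = 0.05115 mol
m(Pb) = 0.05115 × 207.2 = 10.6 g

10.6 g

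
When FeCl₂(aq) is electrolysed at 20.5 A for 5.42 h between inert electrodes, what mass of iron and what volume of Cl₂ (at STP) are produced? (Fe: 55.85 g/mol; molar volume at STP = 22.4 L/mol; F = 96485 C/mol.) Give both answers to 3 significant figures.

Q = 20.5 × 19512 = 4.000×10^5 C; n(e⁻) = 4.000×10^5 / 96485 = 4.146 mol
Cathode: Fe²⁺ + 2e⁻ → Fe → n(Fe) = 4.146/2 = 2.073 mol → 116 g
Anode: 2Cl⁻ → Cl₂ + 2e⁻ → n(Cl₂) = 4.146/2 = 2.073 mol → 46.4 L

116 g Fe; 46.4 L Cl₂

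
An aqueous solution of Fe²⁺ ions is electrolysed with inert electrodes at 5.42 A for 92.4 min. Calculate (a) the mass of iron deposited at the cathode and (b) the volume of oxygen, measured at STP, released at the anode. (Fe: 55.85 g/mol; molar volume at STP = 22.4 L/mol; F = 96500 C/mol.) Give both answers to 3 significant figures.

Q = 5.42 × 5544 = 30050 C; n(e⁻) = 30050 / 96500 = 0.3114 mol
Cathode: Fe²⁺ + 2e⁻ → Fe → n(Fe) = 0.3114/2 = 0.1557 mol → 8.70 g
Anode: 2H₂O → O₂ + 4H⁺ + 4e⁻ → n(O₂) = 0.3114/4 = 0.07785 mol → 1.74 L

8.70 g Fe; 1.74 L O₂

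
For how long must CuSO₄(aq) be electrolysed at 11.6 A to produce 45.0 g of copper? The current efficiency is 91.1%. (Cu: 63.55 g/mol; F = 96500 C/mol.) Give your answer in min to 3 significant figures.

n(Cu) = 45.0 / 63.55 = 0.7081 mol
Cu²⁺ + 2e⁻ → Cu, so n(e⁻) = 2 × 0.7081 = 1.416 mol
Q = 1.416 × 96500 / 0.911 = 1.500×10^5 C
t = Q / I = 1.500×10^5 / 11.6 = 12930 s = 216 min

216 min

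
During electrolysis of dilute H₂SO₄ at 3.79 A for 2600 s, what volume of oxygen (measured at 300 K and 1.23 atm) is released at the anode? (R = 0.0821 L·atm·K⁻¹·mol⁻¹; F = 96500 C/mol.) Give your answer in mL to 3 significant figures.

Q = 3.79 A × 2600 s = 9854 C
Moles of electrons = 9854 / 96500 = 0.1021 mol
2H₂O → O₂ + 4H⁺ + 4e⁻, so n(O₂) = 0.1021 / 4 = 0.02553 mol
V = nRT/P = 0.02553 × 0.0821 × 300 / 1.23 = 0.5112 L
= 511 mL

511 mL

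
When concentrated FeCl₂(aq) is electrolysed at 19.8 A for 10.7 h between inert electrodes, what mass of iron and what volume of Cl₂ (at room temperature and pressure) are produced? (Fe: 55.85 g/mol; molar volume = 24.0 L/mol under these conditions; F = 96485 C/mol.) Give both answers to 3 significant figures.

Q = 19.8 × 38520 = 7.627×10^5 C; n(e⁻) = 7.627×10^5 / 96485 = 7.905 mol
Cathode: Fe²⁺ + 2e⁻ → Fe → n(Fe) = 7.905/2 = 3.953 mol → 221 g
Anode: 2Cl⁻ → Cl₂ + 2e⁻ → n(Cl₂) = 7.905/2 = 3.953 mol → 94.9 L

221 g Fe; 94.9 L Cl₂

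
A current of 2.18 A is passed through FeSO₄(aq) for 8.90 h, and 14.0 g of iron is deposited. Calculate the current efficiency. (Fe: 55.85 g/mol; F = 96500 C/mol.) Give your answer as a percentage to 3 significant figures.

Q = 2.18 × 32040 = 69850 C
n(e⁻) = 69850 / 96500 = 0.7238 mol
Fe²⁺ + 2e⁻ → Fe, so theoretical n(Fe) = 0.3619 mol → 20.21 g
Efficiency = 14.0 / 20.21 = 0.6927 = 69.3%

69.3%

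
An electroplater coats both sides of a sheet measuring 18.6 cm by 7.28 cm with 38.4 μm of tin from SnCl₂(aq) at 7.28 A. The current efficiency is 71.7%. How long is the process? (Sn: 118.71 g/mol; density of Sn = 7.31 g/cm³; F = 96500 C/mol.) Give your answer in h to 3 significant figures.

0.658 h

Plated area = 2 × 18.6 × 7.28 = 270.8 cm²
Volume = 270.8 × 38.4×10⁻⁴ cm = 1.040 cm³
m(Sn) = 1.040 × 7.31 = 7.602 g
n(Sn) = 7.602 / 118.71 = 0.06404 mol; n(e⁻) = 2 × 0.06404 = 0.1281 mol
Q = 0.1281 × 96500 / 0.717 = 17240 C
t = 17240 / 7.28 = 2368 s = 0.658 h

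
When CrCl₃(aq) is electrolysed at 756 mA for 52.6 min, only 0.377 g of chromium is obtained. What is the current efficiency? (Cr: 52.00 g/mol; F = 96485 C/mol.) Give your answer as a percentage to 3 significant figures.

88.0%

Q = 0.756 × 3156 = 2386 C
n(e⁻) = 2386 / 96485 = 0.02473 mol
Cr³⁺ + 3e⁻ → Cr, so theoretical n(Cr) = 0.008243 mol → 0.4286 g
Efficiency = 0.377 / 0.4286 = 0.8796 = 88.0%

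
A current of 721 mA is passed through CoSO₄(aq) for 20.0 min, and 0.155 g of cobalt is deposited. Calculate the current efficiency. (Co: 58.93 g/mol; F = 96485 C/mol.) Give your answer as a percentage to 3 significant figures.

Q = 0.721 × 1200 = 865.2 C
n(e⁻) = 865.2 / 96485 = 0.008967 mol
Co²⁺ + 2e⁻ → Co, so theoretical n(Co) = 0.004484 mol → 0.2642 g
Efficiency = 0.155 / 0.2642 = 0.5867 = 58.7%

58.7%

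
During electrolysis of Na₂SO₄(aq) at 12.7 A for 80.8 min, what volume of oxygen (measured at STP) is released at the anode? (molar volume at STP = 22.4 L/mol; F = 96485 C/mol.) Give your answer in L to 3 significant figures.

Q = It = 12.7 × 4848 = 61570 C
n(e⁻) = Q/F = 61570/96485 = 0.6381 mol
2H₂O → O₂ + 4H⁺ + 4e⁻, so n(O₂) = 0.6381 / 4 = 0.1595 mol
V = 0.1595 × 22.4 = 3.573 L

3.57 L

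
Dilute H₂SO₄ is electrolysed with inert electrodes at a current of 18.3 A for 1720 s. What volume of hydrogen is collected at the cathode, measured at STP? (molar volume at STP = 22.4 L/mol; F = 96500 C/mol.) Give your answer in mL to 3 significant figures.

Q = It = 18.3 × 1720 = 31480 C
n(e⁻) = 31480 / 96500 = 0.3262 mol
2H⁺ + 2e⁻ → H₂, so n(H₂) = 0.3262 / 2 = 0.1631 mol
V = 0.1631 × 22.4 = 3.653 L
= 3650 mL

3650 mL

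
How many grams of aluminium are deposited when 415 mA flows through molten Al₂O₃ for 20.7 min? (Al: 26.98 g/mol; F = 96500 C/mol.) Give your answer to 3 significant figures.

Q = 0.415 A × 1242 s = 515.4 C
n(e⁻) = 515.4 / 96500 = 0.005341 mol
Al³⁺ + 3e⁻ → Al, so n(Al) = 0.005341 / 3 = 0.001780 mol
m = 0.001780 × 26.98 = 0.0480 g

0.0480 g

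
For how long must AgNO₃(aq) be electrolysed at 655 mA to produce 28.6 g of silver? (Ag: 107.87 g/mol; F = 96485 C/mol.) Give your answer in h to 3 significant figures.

n(Ag) = 28.6 / 107.87 = 0.2651 mol
Ag⁺ + e⁻ → Ag, so n(e⁻) = 0.2651 mol
Q = 0.2651 × 96485 = 25580 C
t = Q / I = 25580 / 0.655 = 39050 s = 10.8 h

10.8 h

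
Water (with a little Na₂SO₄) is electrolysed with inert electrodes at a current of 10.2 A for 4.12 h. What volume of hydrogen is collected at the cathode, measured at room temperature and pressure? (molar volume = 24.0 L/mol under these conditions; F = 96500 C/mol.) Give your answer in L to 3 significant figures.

Q = 10.2 A × 14832 s = 1.513×10^5 C
Moles of electrons = 1.513×10^5 / 96500 = 1.568 mol
2H⁺ + 2e⁻ → H₂, so n(H₂) = 1.568 / 2 = 0.7840 mol
V = 0.7840 × 24.0 = 18.82 L

18.8 L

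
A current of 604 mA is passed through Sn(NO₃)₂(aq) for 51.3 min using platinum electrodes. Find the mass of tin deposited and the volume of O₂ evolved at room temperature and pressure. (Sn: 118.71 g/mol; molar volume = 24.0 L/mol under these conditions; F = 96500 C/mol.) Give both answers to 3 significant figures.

1.14 g Sn; 0.116 L O₂

Q = 0.604 × 3078 = 1859 C; n(e⁻) = 1859 / 96500 = 0.01926 mol
Cathode: Sn²⁺ + 2e⁻ → Sn → n(Sn) = 0.01926/2 = 0.009630 mol → 1.14 g
Anode: 2H₂O → O₂ + 4H⁺ + 4e⁻ → n(O₂) = 0.01926/4 = 0.004815 mol → 0.116 L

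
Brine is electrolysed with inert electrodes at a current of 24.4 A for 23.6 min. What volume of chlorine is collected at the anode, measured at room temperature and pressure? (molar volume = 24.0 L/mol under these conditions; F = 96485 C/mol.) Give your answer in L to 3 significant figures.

Q = 24.4 A × 1416 s = 34550 C
Moles of electrons = 34550 / 96485 = 0.3581 mol
2Cl⁻ → Cl₂ + 2e⁻, so n(Cl₂) = 0.3581 / 2 = 0.1791 mol
V = 0.1791 × 24.0 = 4.298 L

4.30 L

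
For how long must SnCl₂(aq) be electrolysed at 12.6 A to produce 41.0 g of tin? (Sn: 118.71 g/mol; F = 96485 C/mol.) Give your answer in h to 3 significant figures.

1.47 h

n(Sn) = 41.0 / 118.71 = 0.3454 mol
Sn²⁺ + 2e⁻ → Sn, so n(e⁻) = 2 × 0.3454 = 0.6908 mol
Q = 0.6908 × 96485 = 66650 C
t = Q / I = 66650 / 12.6 = 5290 s = 1.47 h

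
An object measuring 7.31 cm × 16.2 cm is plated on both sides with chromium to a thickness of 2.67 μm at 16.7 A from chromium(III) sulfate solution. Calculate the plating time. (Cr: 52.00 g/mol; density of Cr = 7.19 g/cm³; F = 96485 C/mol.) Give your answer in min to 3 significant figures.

2.53 min

Plated area = 2 × 7.31 × 16.2 = 236.8 cm²
Volume = 236.8 × 2.67×10⁻⁴ cm = 0.06323 cm³
m(Cr) = 0.06323 × 7.19 = 0.4546 g
n(Cr) = 0.4546 / 52.00 = 0.008742 mol; n(e⁻) = 3 × 0.008742 = 0.02623 mol
Q = 0.02623 × 96485 = 2531 C
t = 2531 / 16.7 = 151.6 s = 2.53 min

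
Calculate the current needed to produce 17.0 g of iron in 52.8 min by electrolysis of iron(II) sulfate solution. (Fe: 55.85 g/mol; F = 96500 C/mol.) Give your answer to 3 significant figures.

18.5 A

n(Fe) = 17.0 / 55.85 = 0.3044 mol
Fe²⁺ + 2e⁻ → Fe, so n(e⁻) = 2 × 0.3044 = 0.6088 mol
Q = 0.6088 × 96500 = 58750 C
I = Q / t = 58750 / 3168 s = 18.5 A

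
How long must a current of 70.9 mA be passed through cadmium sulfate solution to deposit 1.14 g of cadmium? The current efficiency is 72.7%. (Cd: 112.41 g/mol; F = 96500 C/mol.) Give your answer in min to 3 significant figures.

633 min

n(Cd) = 1.14 / 112.41 = 0.01014 mol
Cd²⁺ + 2e⁻ → Cd, so n(e⁻) = 2 × 0.01014 = 0.02028 mol
Q = 0.02028 × 96500 / 0.727 = 2692 C
t = Q / I = 2692 / 0.0709 = 37970 s = 633 min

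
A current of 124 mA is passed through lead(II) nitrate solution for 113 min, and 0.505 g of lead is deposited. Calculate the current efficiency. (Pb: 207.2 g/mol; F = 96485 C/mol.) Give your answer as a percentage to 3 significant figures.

Q = 0.124 × 6780 = 840.7 C
n(e⁻) = 840.7 / 96485 = 0.008713 mol
Pb²⁺ + 2e⁻ → Pb, so theoretical n(Pb) = 0.004357 mol → 0.9028 g
Efficiency = 0.505 / 0.9028 = 0.5594 = 55.9%

55.9%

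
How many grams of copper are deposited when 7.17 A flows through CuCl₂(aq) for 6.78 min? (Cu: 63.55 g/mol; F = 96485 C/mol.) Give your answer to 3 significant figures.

Q = It = 7.17 × 406.8 = 2917 C
n(e⁻) = Q/F = 2917/96485 = 0.03023 mol
Cu²⁺ + 2e⁻ → Cu, so n(Cu) = 0.03023 / 2 = 0.01512 mol
m = 0.01512 × 63.55 = 0.961 g

0.961 g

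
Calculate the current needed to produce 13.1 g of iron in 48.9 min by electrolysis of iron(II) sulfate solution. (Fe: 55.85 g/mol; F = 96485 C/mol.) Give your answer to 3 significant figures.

15.4 A

n(Fe) = 13.1 / 55.85 = 0.2346 mol
Fe²⁺ + 2e⁻ → Fe, so n(e⁻) = 2 × 0.2346 = 0.4692 mol
Q = 0.4692 × 96485 = 45270 C
I = Q / t = 45270 / 2934 s = 15.4 A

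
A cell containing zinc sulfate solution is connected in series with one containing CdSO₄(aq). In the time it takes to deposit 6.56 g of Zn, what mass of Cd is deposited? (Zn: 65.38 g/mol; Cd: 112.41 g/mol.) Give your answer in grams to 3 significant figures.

11.3 g

n(Zn) = 6.56 / 65.38 = 0.1003 mol
Zn²⁺ + 2e⁻ → Zn, so n(e⁻) = 2 × 0.1003 = 0.2006 mol
In series, the same 0.2006 mol of electrons flows through the second cell.
Cd²⁺ + 2e⁻ → Cd, so n(Cd) = 0.2006 / 2 = 0.1003 mol
m(Cd) = 0.1003 × 112.41 = 11.3 g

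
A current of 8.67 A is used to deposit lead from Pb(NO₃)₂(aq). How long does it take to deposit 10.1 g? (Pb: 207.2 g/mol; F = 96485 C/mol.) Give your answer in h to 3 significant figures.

n(Pb) = 10.1 / 207.2 = 0.04875 mol
Pb²⁺ + 2e⁻ → Pb, so n(e⁻) = 2 × 0.04875 = 0.09750 mol
Q = 0.09750 × 96485 = 9407 C
t = Q / I = 9407 / 8.67 = 1085 s = 0.301 h

0.301 h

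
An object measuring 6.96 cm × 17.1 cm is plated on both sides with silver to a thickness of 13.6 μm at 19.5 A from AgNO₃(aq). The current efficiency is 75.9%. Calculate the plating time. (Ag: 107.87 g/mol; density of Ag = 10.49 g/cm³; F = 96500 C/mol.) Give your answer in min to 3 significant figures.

Plated area = 2 × 6.96 × 17.1 = 238.0 cm²
Volume = 238.0 × 13.6×10⁻⁴ cm = 0.3237 cm³
m(Ag) = 0.3237 × 10.49 = 3.396 g
n(Ag) = 3.396 / 107.87 = 0.03148 mol; n(e⁻) = 0.03148 mol
Q = 0.03148 × 96500 / 0.759 = 4002 C
t = 4002 / 19.5 = 205.2 s = 3.42 min

3.42 min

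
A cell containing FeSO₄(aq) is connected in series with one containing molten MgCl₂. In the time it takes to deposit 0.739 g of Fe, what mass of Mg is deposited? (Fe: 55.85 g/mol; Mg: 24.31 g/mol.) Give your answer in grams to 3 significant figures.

0.322 g

n(Fe) = 0.739 / 55.85 = 0.01323 mol
Fe²⁺ + 2e⁻ → Fe, so n(e⁻) = 2 × 0.01323 = 0.02646 mol
The cells are in series, so the same charge (and hence the same n(e⁻) = 0.02646 mol) passes through both.
Mg²⁺ + 2e⁻ → Mg, so n(Mg) = 0.02646 / 2 = 0.01323 mol
m(Mg) = 0.01323 × 24.31 = 0.322 g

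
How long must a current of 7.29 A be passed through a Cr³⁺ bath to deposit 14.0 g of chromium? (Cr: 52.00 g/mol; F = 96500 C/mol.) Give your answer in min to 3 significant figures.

178 min

n(Cr) = 14.0 / 52.00 = 0.2692 mol
Cr³⁺ + 3e⁻ → Cr, so n(e⁻) = 3 × 0.2692 = 0.8076 mol
Q = 0.8076 × 96500 = 77930 C
t = Q / I = 77930 / 7.29 = 10690 s = 178 min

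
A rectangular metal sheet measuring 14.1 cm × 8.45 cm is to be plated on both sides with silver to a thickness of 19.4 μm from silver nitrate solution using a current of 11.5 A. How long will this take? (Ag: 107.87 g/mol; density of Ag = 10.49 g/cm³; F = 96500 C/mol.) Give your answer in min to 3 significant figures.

Plated area = 2 × 14.1 × 8.45 = 238.3 cm²
Volume = 238.3 × 19.4×10⁻⁴ cm = 0.4623 cm³
m(Ag) = 0.4623 × 10.49 = 4.850 g
n(Ag) = 4.850 / 107.87 = 0.04496 mol; n(e⁻) = 0.04496 mol
Q = 0.04496 × 96500 = 4339 C
t = 4339 / 11.5 = 377.3 s = 6.29 min

6.29 min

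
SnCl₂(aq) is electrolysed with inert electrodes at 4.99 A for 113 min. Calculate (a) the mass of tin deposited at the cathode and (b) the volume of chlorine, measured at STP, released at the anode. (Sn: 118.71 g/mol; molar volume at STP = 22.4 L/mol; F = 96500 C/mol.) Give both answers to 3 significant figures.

Q = 4.99 × 6780 = 33830 C; n(e⁻) = 33830 / 96500 = 0.3506 mol
Cathode: Sn²⁺ + 2e⁻ → Sn → n(Sn) = 0.3506/2 = 0.1753 mol → 20.8 g
Anode: 2Cl⁻ → Cl₂ + 2e⁻ → n(Cl₂) = 0.3506/2 = 0.1753 mol → 3.93 L

20.8 g Sn; 3.93 L Cl₂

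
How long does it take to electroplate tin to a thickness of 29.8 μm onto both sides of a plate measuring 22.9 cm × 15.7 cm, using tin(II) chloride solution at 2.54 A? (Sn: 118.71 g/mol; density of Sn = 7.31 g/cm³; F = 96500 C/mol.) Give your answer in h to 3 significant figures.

Plated area = 2 × 22.9 × 15.7 = 719.1 cm²
Volume = 719.1 × 29.8×10⁻⁴ cm = 2.143 cm³
m(Sn) = 2.143 × 7.31 = 15.67 g
n(Sn) = 15.67 / 118.71 = 0.1320 mol; n(e⁻) = 2 × 0.1320 = 0.2640 mol
Q = 0.2640 × 96500 = 25480 C
t = 25480 / 2.54 = 10030 s = 2.79 h

2.79 h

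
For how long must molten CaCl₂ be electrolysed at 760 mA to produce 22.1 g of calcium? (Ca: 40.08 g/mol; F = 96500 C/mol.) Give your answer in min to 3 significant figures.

n(Ca) = 22.1 / 40.08 = 0.5514 mol
Ca²⁺ + 2e⁻ → Ca, so n(e⁻) = 2 × 0.5514 = 1.103 mol
Q = 1.103 × 96500 = 1.064×10^5 C
t = Q / I = 1.064×10^5 / 0.760 = 1.400×10^5 s = 2330 min

2330 min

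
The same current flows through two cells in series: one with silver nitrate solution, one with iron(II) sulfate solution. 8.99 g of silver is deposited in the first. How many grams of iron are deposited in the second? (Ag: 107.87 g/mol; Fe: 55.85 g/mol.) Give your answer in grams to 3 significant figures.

n(Ag) = 8.99 / 107.87 = 0.08334 mol
Ag⁺ + e⁻ → Ag, so n(e⁻) = 0.08334 mol
The cells are in series, so the same charge (and hence the same n(e⁻) = 0.08334 mol) passes through both.
Fe²⁺ + 2e⁻ → Fe, so n(Fe) = 0.08334 / 2 = 0.04167 mol
m(Fe) = 0.04167 × 55.85 = 2.33 g

2.33 g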